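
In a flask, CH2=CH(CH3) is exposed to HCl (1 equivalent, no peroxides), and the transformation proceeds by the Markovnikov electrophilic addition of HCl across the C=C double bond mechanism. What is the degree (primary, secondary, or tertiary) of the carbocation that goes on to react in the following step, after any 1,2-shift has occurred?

secondary

Step 1: The π electrons of the C=C bond attack a proton of HCl; Markovnikov addition places the new C–H on the less-substituted alkene carbon, so the positive charge ends up on the more-substituted carbon — a secondary carbocation. The H–Cl bond breaks heterolytically, releasing Cl⁻.
No single 1,2-shift to an adjacent carbon would give a more-substituted cation, so no rearrangement occurs.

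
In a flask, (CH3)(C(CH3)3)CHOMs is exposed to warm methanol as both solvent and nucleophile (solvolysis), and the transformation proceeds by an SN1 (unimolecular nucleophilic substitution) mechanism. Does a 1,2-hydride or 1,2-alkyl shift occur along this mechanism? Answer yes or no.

The first-formed carbocation is secondary.
The adjacent tert-butyl carbon has no hydrogen but bears methyl groups; migration of one methyl with its bonding pair (a 1,2-methyl shift) places the charge on a tertiary centre.
Tertiary is more stable than secondary, so the shift occurs.

yes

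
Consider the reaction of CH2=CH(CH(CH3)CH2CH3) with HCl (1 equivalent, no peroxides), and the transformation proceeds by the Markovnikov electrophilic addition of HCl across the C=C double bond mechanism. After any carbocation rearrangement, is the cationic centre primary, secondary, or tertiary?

tertiary

Step 1: The π electrons of the C=C bond attack a proton of HCl; Markovnikov addition places the new C–H on the less-substituted alkene carbon, so the positive charge ends up on the more-substituted carbon — a secondary carbocation. The H–Cl bond breaks heterolytically, releasing Cl⁻.
Step 2: A 1,2-hydride shift from the adjacent sec-butyl carbon moves the positive charge from the secondary centre to an adjacent carbon, generating a more stable tertiary carbocation.
The cation rearranges from secondary to tertiary via a 1,2-hydride shift from the adjacent sec-butyl carbon; the tertiary cation is what reacts next.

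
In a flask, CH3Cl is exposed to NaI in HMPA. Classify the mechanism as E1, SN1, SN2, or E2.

Conditions: a methyl substrate with a strong nucleophile in the polar aprotic solvent HMPA.
These conditions are the textbook signature of the SN2 pathway.
An unhindered substrate with a strong nucleophile in a polar aprotic solvent favours one-step backside displacement.

SN2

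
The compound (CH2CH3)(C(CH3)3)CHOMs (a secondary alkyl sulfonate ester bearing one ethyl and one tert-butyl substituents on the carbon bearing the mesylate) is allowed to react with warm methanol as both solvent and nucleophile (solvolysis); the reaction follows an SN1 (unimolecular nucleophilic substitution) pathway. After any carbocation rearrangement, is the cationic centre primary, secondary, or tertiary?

Step 1: The C–O bond breaks with both electrons going to the mesylate; MsO⁻ leaves and a secondary carbocation remains.
Step 2: A 1,2-methyl shift from the adjacent tert-butyl carbon moves the positive charge from the secondary centre to an adjacent carbon, generating a more stable tertiary carbocation.
The cation rearranges from secondary to tertiary via a 1,2-methyl shift from the adjacent tert-butyl carbon; the tertiary cation is what reacts next.

tertiary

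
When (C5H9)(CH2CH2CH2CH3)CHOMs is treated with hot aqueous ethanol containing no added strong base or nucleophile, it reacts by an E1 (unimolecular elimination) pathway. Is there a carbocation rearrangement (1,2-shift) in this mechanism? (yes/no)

The first-formed carbocation is secondary.
The adjacent cyclopentyl carbon already bears 2 other carbon substituents and has a hydrogen to migrate; after a 1,2-hydride shift from that carbon the positive charge sits on a tertiary centre.
Tertiary is more stable than secondary, so the shift occurs.

yes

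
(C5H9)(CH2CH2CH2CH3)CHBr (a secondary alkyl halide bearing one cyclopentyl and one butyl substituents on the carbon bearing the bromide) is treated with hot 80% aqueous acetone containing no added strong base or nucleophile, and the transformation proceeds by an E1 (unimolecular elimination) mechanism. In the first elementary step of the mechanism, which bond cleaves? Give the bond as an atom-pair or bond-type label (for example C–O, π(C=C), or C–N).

Step 1: Rate-determining heterolysis of the C–Br bond gives Br⁻ and a secondary carbocation.
The bond broken in this step is the C–Br bond.

C–Br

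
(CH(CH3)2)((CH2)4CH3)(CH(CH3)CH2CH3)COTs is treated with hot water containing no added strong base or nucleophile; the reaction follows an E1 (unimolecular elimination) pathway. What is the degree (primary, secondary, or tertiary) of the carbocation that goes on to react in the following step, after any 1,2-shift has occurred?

tertiary

Step 1: Unassisted departure of TsO⁻ (taking the C–O bonding pair) generates a tertiary carbocation.
No single 1,2-shift to an adjacent carbon would give a more-substituted cation, so no rearrangement occurs.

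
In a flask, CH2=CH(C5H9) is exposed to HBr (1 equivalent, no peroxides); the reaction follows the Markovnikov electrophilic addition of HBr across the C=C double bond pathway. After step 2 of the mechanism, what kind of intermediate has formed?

Step 1: Electrophilic addition begins with the π(C=C) electrons forming a bond to the proton of HBr. Following Markovnikov's rule, the resulting cation is secondary. The H–Br bond breaks heterolytically, releasing Br⁻.
Step 2: Carbocation rearrangement: a 1,2-hydride shift from the adjacent cyclopentyl carbon converts the initially-formed secondary cation into the more stable tertiary cation.
After step 2 the species present is a tertiary carbocation.

tertiary carbocation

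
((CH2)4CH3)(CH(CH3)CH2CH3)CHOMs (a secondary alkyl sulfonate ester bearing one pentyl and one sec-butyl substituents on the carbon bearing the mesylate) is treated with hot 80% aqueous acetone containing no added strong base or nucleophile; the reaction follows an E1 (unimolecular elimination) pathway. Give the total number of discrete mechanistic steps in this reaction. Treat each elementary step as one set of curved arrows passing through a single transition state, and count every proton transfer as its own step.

Step 1: Ionisation: the C–O σ-bond cleaves heterolytically; both bonding electrons depart with MsO⁻, leaving a secondary carbocation at the α-carbon.
Step 2: A hydride (H with its bonding pair) migrates from the adjacent sec-butyl carbon to the cationic centre — a 1,2-hydride shift — upgrading the secondary cation to a tertiary one.
Step 3: A water molecule (solvent) deprotonates a β-carbon; as the C–H bond breaks, those electrons form the new alkene π bond.
Total: 3 elementary steps.

3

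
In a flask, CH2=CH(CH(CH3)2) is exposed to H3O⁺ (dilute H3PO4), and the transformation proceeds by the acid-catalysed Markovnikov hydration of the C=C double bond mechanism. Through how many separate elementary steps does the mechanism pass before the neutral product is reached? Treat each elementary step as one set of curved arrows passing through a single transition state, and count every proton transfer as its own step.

Step 1: The π electrons of the C=C bond attack a proton of H3O⁺; Markovnikov addition places the new C–H on the less-substituted alkene carbon, so the positive charge ends up on the more-substituted carbon — a secondary carbocation. H2O is released.
Step 2: A hydride (H with its bonding pair) migrates from the adjacent isopropyl carbon to the cationic centre — a 1,2-hydride shift — upgrading the secondary cation to a tertiary one.
Step 3: Water acts as the nucleophile: an oxygen lone pair bonds to the cationic carbon, giving an oxonium-ion intermediate.
Step 4: Proton transfer from the O–H of the oxonium ion to H2O completes the catalytic cycle and yields the alcohol.
Total: 4 elementary steps.

4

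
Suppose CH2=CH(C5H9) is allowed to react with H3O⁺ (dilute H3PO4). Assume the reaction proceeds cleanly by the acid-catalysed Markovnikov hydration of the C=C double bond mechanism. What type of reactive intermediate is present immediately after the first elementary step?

secondary carbocation

Step 1: Protonation of the alkene by H3O⁺: the π bond acts as the nucleophile and picks up H⁺, giving the more stable (Markovnikov) secondary carbocation. H2O is released.
After step 1 the species present is a secondary carbocation.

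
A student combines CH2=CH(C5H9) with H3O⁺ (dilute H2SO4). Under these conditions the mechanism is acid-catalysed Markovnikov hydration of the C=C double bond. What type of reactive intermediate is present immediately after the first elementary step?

secondary carbocation

Step 1: Electrophilic addition begins with the π(C=C) electrons forming a bond to the proton of H3O⁺. Following Markovnikov's rule, the resulting cation is secondary. H2O is released.
After step 1 the species present is a secondary carbocation.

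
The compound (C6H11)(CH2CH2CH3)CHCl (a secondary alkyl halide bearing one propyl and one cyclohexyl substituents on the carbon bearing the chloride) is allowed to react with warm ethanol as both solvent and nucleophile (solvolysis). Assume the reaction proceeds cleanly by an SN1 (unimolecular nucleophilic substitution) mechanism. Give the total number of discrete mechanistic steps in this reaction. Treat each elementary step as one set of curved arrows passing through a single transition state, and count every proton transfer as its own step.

Step 1: The C–Cl bond breaks with both electrons going to the chloride; Cl⁻ leaves and a secondary carbocation remains.
Step 2: A 1,2-hydride shift from the adjacent cyclohexyl carbon moves the positive charge from the secondary centre to an adjacent carbon, generating a more stable tertiary carbocation.
Step 3: Nucleophilic capture: the oxygen of CH3CH2OH bonds to the cationic carbon, producing an oxonium-ion intermediate.
Step 4: Deprotonation of the oxonium oxygen by solvent ethanol yields the neutral ether.
Total: 4 elementary steps.

4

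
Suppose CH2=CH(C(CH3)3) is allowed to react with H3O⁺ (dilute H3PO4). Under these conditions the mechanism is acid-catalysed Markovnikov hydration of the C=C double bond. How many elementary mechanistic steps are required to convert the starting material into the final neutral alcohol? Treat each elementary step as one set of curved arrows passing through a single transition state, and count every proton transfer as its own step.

Step 1: Electrophilic addition begins with the π(C=C) electrons forming a bond to the proton of H3O⁺. Following Markovnikov's rule, the resulting cation is secondary. H2O is released.
Step 2: Carbocation rearrangement: a 1,2-methyl shift from the adjacent tert-butyl carbon converts the initially-formed secondary cation into the more stable tertiary cation.
Step 3: Nucleophilic capture of the cation by H2O produces the protonated alcohol (an oxonium ion).
Step 4: Proton transfer from the O–H of the oxonium ion to H2O completes the catalytic cycle and yields the alcohol.
Total: 4 elementary steps.

4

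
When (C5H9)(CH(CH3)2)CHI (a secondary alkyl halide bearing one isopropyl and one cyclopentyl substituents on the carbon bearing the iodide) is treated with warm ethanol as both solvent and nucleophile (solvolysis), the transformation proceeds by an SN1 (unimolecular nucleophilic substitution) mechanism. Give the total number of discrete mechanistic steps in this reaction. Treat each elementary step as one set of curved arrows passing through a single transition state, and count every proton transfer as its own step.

4

Step 1: Rate-determining heterolysis of the C–I bond gives I⁻ and a secondary carbocation.
Step 2: Carbocation rearrangement: a 1,2-hydride shift from the adjacent isopropyl carbon converts the initially-formed secondary cation into the more stable tertiary cation.
Step 3: A lone pair on the oxygen of CH3CH2OH attacks the carbocation, forming a new C–O σ-bond and an oxonium ion.
Step 4: Deprotonation of the oxonium oxygen by solvent ethanol yields the neutral ether.
Total: 4 elementary steps.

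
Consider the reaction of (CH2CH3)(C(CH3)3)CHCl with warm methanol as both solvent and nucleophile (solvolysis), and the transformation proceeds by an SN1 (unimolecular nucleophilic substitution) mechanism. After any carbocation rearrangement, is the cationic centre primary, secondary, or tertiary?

Step 1: Ionisation: the C–Cl σ-bond cleaves heterolytically; both bonding electrons depart with Cl⁻, leaving a secondary carbocation at the α-carbon.
Step 2: A methyl group with its bonding pair migrates from the adjacent tert-butyl carbon to the cationic centre — a 1,2-methyl shift — upgrading the secondary cation to a tertiary one.
The cation rearranges from secondary to tertiary via a 1,2-methyl shift from the adjacent tert-butyl carbon; the tertiary cation is what reacts next.

tertiary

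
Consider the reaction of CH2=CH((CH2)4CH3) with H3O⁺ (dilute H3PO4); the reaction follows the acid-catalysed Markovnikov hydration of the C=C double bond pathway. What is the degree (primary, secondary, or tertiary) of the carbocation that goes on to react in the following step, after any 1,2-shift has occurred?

Step 1: Electrophilic addition begins with the π(C=C) electrons forming a bond to the proton of H3O⁺. Following Markovnikov's rule, the resulting cation is secondary. H2O is released.
No single 1,2-shift to an adjacent carbon would give a more-substituted cation, so no rearrangement occurs.

secondary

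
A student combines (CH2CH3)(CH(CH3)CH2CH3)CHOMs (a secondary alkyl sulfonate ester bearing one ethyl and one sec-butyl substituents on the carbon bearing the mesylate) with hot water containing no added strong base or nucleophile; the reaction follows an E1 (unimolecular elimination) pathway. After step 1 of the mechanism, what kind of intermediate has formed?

Step 1: The C–O bond breaks with both electrons going to the mesylate; MsO⁻ leaves and a secondary carbocation remains.
After step 1 the species present is a secondary carbocation.

secondary carbocation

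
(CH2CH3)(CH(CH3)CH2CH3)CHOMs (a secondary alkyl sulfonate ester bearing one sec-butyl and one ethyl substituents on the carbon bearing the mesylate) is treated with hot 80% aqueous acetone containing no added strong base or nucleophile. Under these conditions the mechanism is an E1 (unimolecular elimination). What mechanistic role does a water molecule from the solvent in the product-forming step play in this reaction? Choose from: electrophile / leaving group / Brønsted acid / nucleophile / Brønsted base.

Brønsted base

Step 3: A water molecule (solvent) deprotonates a β-carbon; as the C–H bond breaks, those electrons form the new alkene π bond.
A water molecule from the solvent in the product-forming step accepts a proton in a proton-transfer step — a Brønsted base.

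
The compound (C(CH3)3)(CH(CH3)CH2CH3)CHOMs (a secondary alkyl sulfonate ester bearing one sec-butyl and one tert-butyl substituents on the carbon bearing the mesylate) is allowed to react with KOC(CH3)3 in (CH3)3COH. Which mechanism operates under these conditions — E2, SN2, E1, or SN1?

Conditions: a strong/bulky base with a secondary substrate bearing a β-hydrogen.
These conditions are the textbook signature of the E2 pathway.
A strong (often hindered) base removes a β-H in concert with loss of the leaving group — bimolecular elimination.

E2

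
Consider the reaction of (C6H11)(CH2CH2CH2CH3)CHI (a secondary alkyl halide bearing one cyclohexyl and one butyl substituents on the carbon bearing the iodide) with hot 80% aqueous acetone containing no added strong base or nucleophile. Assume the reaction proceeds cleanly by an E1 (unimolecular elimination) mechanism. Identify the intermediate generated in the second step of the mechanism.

Step 1: Unassisted departure of I⁻ (taking the C–I bonding pair) generates a secondary carbocation.
Step 2: Carbocation rearrangement: a 1,2-hydride shift from the adjacent cyclohexyl carbon converts the initially-formed secondary cation into the more stable tertiary cation.
After step 2 the species present is a tertiary carbocation.

tertiary carbocation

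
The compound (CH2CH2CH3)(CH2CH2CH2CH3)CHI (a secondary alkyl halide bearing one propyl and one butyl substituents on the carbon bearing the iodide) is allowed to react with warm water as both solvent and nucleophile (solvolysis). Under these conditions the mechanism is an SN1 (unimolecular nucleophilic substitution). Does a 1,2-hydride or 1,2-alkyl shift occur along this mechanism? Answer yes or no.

The first-formed carbocation is secondary.
No single 1,2-shift to an adjacent carbon would produce a more-substituted cation than the one already present, so no rearrangement occurs.

no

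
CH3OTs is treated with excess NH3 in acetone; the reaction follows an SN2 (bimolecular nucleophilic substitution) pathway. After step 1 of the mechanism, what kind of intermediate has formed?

ammonium ion

Step 1: A lone pair on the N of NH3 attacks the α-carbon from the back side while the C–O bond breaks; both bonding electrons leave with TsO⁻. The product of this concerted step is an alkylammonium ion.
After step 1 the species present is an ammonium ion.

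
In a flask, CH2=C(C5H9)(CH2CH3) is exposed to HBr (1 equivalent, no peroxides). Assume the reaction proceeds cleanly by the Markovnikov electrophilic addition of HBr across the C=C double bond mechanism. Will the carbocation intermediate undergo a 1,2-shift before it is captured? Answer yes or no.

no

The first-formed carbocation is tertiary.
No single 1,2-shift to an adjacent carbon would produce a more-substituted cation than the one already present, so no rearrangement occurs.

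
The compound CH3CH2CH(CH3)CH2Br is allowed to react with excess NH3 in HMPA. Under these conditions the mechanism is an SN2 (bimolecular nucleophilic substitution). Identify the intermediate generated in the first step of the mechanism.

Step 1: A lone pair on the N of NH3 attacks the α-carbon from the back side while the C–Br bond breaks; both bonding electrons leave with Br⁻. The product of this concerted step is an alkylammonium ion.
After step 1 the species present is an ammonium ion.

ammonium ion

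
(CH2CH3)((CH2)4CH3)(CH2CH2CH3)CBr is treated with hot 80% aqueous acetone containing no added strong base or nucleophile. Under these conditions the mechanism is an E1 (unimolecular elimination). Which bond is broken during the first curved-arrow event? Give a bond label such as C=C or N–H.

C–Br

Step 1: Ionisation: the C–Br σ-bond cleaves heterolytically; both bonding electrons depart with Br⁻, leaving a tertiary carbocation at the α-carbon.
The bond broken in this step is the C–Br bond.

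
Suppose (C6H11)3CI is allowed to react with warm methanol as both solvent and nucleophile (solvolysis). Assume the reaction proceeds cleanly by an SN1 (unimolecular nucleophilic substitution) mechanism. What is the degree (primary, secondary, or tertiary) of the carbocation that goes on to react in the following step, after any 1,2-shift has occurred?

tertiary

Step 1: Ionisation: the C–I σ-bond cleaves heterolytically; both bonding electrons depart with I⁻, leaving a tertiary carbocation at the α-carbon.
No single 1,2-shift to an adjacent carbon would give a more-substituted cation, so no rearrangement occurs.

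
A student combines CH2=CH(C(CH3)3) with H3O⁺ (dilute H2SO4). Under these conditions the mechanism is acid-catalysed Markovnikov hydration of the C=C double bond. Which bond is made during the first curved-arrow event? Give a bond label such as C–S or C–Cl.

Step 1: The π electrons of the C=C bond attack a proton of H3O⁺; Markovnikov addition places the new C–H on the less-substituted alkene carbon, so the positive charge ends up on the more-substituted carbon — a secondary carbocation. H2O is released.
The bond formed in this step is the C–H bond.

C–H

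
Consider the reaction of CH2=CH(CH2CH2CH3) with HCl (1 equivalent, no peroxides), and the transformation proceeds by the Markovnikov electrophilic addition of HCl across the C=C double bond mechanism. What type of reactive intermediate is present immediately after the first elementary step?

Step 1: Electrophilic addition begins with the π(C=C) electrons forming a bond to the proton of HCl. Following Markovnikov's rule, the resulting cation is secondary. The H–Cl bond breaks heterolytically, releasing Cl⁻.
After step 1 the species present is a secondary carbocation.

secondary carbocation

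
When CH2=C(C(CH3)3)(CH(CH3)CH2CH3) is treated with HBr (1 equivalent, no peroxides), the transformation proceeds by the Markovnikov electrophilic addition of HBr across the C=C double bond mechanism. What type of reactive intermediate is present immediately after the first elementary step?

Step 1: The π electrons of the C=C bond attack a proton of HBr; Markovnikov addition places the new C–H on the less-substituted alkene carbon, so the positive charge ends up on the more-substituted carbon — a tertiary carbocation. The H–Br bond breaks heterolytically, releasing Br⁻.
After step 1 the species present is a tertiary carbocation.

tertiary carbocation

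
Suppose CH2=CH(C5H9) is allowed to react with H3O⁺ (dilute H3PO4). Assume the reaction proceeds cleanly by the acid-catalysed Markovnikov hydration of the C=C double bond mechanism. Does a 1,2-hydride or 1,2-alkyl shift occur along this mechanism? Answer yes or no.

The first-formed carbocation is secondary.
The adjacent cyclopentyl carbon already bears 2 other carbon substituents and has a hydrogen to migrate; after a 1,2-hydride shift from that carbon the positive charge sits on a tertiary centre.
Tertiary is more stable than secondary, so the shift occurs.

yes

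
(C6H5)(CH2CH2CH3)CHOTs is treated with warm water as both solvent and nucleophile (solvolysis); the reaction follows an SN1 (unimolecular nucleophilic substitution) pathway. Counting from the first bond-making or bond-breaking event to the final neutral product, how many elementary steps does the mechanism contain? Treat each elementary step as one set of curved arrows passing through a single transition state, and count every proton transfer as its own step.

Step 1: Ionisation: the C–O σ-bond cleaves heterolytically; both bonding electrons depart with TsO⁻, leaving a secondary carbocation at the α-carbon.
(No 1,2-shift: no single shift to an adjacent carbon would give a more stable cation.)
Step 2: A lone pair on the oxygen of H2O attacks the carbocation, forming a new C–O σ-bond and an oxonium ion.
Step 3: Proton transfer from the O–H of the oxonium ion to a solvent molecule delivers the neutral alcohol.
Total: 3 elementary steps.

3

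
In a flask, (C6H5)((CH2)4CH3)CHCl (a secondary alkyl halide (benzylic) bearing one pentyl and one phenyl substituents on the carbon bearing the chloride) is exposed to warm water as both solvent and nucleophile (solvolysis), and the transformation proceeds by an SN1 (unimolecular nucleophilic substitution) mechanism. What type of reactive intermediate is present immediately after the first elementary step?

secondary carbocation

Step 1: The C–Cl bond breaks with both electrons going to the chloride; Cl⁻ leaves and a secondary carbocation remains.
After step 1 the species present is a secondary carbocation.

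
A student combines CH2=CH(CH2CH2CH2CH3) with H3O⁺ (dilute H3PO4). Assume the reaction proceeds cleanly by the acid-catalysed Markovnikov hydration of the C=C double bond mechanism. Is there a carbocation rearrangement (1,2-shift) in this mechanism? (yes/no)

no

The first-formed carbocation is secondary.
No single 1,2-shift to an adjacent carbon would produce a more-substituted cation than the one already present, so no rearrangement occurs.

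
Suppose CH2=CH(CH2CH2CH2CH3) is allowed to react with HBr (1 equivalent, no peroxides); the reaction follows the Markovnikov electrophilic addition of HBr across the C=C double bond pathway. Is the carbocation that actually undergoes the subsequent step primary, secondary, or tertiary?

Step 1: The π electrons of the C=C bond attack a proton of HBr; Markovnikov addition places the new C–H on the less-substituted alkene carbon, so the positive charge ends up on the more-substituted carbon — a secondary carbocation. The H–Br bond breaks heterolytically, releasing Br⁻.
No single 1,2-shift to an adjacent carbon would give a more-substituted cation, so no rearrangement occurs.

secondary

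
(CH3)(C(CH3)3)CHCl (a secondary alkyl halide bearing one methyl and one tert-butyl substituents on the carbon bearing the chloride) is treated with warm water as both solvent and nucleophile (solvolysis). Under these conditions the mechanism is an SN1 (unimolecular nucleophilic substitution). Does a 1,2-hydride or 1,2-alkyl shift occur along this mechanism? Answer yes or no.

The first-formed carbocation is secondary.
The adjacent tert-butyl carbon has no hydrogen but bears methyl groups; migration of one methyl with its bonding pair (a 1,2-methyl shift) places the charge on a tertiary centre.
Tertiary is more stable than secondary, so the shift occurs.

yes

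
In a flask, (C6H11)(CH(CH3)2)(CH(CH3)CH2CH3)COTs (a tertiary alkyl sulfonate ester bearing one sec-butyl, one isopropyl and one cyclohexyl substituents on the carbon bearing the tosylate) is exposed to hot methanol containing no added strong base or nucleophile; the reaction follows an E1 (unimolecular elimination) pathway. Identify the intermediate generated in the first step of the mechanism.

tertiary carbocation

Step 1: Ionisation: the C–O σ-bond cleaves heterolytically; both bonding electrons depart with TsO⁻, leaving a tertiary carbocation at the α-carbon.
After step 1 the species present is a tertiary carbocation.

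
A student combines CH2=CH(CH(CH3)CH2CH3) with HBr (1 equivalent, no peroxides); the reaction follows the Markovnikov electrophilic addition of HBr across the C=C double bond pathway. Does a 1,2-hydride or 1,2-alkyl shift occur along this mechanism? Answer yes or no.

yes

The first-formed carbocation is secondary.
The adjacent sec-butyl carbon already bears 2 other carbon substituents and has a hydrogen to migrate; after a 1,2-hydride shift from that carbon the positive charge sits on a tertiary centre.
Tertiary is more stable than secondary, so the shift occurs.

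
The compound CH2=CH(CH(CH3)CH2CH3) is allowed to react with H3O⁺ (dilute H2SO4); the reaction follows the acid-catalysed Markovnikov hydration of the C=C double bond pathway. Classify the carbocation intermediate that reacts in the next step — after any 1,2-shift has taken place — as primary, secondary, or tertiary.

tertiary

Step 1: The π electrons of the C=C bond attack a proton of H3O⁺; Markovnikov addition places the new C–H on the less-substituted alkene carbon, so the positive charge ends up on the more-substituted carbon — a secondary carbocation. H2O is released.
Step 2: Carbocation rearrangement: a 1,2-hydride shift from the adjacent sec-butyl carbon converts the initially-formed secondary cation into the more stable tertiary cation.
The cation rearranges from secondary to tertiary via a 1,2-hydride shift from the adjacent sec-butyl carbon; the tertiary cation is what reacts next.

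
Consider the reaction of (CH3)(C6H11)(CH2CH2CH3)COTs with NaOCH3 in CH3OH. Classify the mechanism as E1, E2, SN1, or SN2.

Conditions: a strong base with a tertiary substrate bearing a β-hydrogen.
These conditions are the textbook signature of the E2 pathway.
A strong (often hindered) base removes a β-H in concert with loss of the leaving group — bimolecular elimination.

E2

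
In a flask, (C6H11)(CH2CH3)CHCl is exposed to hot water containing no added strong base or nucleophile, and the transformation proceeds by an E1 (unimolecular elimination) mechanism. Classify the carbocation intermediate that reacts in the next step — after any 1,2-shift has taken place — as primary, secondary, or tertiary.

Step 1: The C–Cl bond breaks with both electrons going to the chloride; Cl⁻ leaves and a secondary carbocation remains.
Step 2: A hydride (H with its bonding pair) migrates from the adjacent cyclohexyl carbon to the cationic centre — a 1,2-hydride shift — upgrading the secondary cation to a tertiary one.
The cation rearranges from secondary to tertiary via a 1,2-hydride shift from the adjacent cyclohexyl carbon; the tertiary cation is what reacts next.

tertiary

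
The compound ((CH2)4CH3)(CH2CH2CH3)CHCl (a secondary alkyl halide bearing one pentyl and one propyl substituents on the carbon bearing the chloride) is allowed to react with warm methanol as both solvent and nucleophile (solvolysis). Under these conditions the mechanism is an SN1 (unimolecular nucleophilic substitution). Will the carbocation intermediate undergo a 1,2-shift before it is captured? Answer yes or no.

no

The first-formed carbocation is secondary.
No single 1,2-shift to an adjacent carbon would produce a more-substituted cation than the one already present, so no rearrangement occurs.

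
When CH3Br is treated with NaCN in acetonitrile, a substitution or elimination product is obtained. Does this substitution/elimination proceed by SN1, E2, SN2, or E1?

Conditions: a methyl substrate with a strong nucleophile in the polar aprotic solvent acetonitrile.
These conditions are the textbook signature of the SN2 pathway.
An unhindered substrate with a strong nucleophile in a polar aprotic solvent favours one-step backside displacement.

SN2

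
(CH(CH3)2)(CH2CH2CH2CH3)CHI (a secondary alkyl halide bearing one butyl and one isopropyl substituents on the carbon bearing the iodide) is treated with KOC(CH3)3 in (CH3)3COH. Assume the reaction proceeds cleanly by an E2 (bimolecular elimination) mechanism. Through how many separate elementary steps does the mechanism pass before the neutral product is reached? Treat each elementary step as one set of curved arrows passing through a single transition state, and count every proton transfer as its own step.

Step 1: Concerted anti-periplanar elimination: (CH3)3CO⁻ abstracts a β-H while I⁻ leaves, and the C–H electrons become the new C=C π bond — all in a single transition state.
Total: 1 elementary step.

1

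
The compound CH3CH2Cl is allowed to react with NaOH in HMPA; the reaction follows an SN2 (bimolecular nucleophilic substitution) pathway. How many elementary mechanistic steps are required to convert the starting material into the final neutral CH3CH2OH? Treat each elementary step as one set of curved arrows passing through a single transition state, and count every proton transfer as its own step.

Step 1: Backside attack by OH⁻ on the carbon bearing the chloride: the new C–O bond forms as the C–Cl bond breaks, with Walden inversion at carbon.
Total: 1 elementary step.

1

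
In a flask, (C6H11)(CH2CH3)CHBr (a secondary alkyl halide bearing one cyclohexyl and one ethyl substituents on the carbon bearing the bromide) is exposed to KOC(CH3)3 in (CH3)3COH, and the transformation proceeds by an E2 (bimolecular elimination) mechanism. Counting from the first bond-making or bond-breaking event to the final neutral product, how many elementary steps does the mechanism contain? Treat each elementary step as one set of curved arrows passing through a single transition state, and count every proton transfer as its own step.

Step 1: The strong base (CH3)3CO⁻ removes a β-hydrogen; in the same concerted event the electrons of the breaking C–H bond form the new π(C=C) bond and the C–Br σ-bond breaks, expelling Br⁻. Anti-periplanar geometry; one transition state.
Total: 1 elementary step.

1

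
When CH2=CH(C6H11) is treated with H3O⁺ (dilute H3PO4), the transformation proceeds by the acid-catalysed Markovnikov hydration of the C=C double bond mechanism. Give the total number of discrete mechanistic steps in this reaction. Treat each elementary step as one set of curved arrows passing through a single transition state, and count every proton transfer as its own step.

4

Step 1: The π electrons of the C=C bond attack a proton of H3O⁺; Markovnikov addition places the new C–H on the less-substituted alkene carbon, so the positive charge ends up on the more-substituted carbon — a secondary carbocation. H2O is released.
Step 2: A hydride (H with its bonding pair) migrates from the adjacent cyclohexyl carbon to the cationic centre — a 1,2-hydride shift — upgrading the secondary cation to a tertiary one.
Step 3: Water acts as the nucleophile: an oxygen lone pair bonds to the cationic carbon, giving an oxonium-ion intermediate.
Step 4: Proton transfer from the O–H of the oxonium ion to H2O completes the catalytic cycle and yields the alcohol.
Total: 4 elementary steps.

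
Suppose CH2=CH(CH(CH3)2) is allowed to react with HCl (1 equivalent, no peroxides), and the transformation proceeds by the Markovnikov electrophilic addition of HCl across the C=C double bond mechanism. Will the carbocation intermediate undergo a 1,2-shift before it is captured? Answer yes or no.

The first-formed carbocation is secondary.
The adjacent isopropyl carbon already bears 2 other carbon substituents and has a hydrogen to migrate; after a 1,2-hydride shift from that carbon the positive charge sits on a tertiary centre.
Tertiary is more stable than secondary, so the shift occurs.

yes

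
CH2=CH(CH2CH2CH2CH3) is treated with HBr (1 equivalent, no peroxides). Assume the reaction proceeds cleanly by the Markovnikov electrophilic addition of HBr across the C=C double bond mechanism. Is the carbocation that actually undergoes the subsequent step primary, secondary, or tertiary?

Step 1: The π electrons of the C=C bond attack a proton of HBr; Markovnikov addition places the new C–H on the less-substituted alkene carbon, so the positive charge ends up on the more-substituted carbon — a secondary carbocation. The H–Br bond breaks heterolytically, releasing Br⁻.
No single 1,2-shift to an adjacent carbon would give a more-substituted cation, so no rearrangement occurs.

secondary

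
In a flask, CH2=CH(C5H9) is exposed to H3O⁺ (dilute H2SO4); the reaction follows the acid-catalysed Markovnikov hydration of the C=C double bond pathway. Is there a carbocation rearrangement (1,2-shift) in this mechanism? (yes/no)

yes

The first-formed carbocation is secondary.
The adjacent cyclopentyl carbon already bears 2 other carbon substituents and has a hydrogen to migrate; after a 1,2-hydride shift from that carbon the positive charge sits on a tertiary centre.
Tertiary is more stable than secondary, so the shift occurs.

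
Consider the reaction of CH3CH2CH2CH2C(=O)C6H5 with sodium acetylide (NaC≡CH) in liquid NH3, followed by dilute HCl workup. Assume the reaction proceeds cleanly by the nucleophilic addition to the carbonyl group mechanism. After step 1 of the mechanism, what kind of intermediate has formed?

tetrahedral alkoxide intermediate

Step 1: Nucleophilic addition: HC≡C⁻ adds to the carbonyl carbon, pushing the π(C=O) electron pair onto oxygen and giving a tetrahedral alkoxide.
After step 1 the species present is a tetrahedral alkoxide intermediate.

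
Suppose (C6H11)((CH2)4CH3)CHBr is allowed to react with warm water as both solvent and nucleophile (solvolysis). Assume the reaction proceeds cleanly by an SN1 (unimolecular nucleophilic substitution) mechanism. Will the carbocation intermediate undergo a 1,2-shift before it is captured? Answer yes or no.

The first-formed carbocation is secondary.
The adjacent cyclohexyl carbon already bears 2 other carbon substituents and has a hydrogen to migrate; after a 1,2-hydride shift from that carbon the positive charge sits on a tertiary centre.
Tertiary is more stable than secondary, so the shift occurs.

yes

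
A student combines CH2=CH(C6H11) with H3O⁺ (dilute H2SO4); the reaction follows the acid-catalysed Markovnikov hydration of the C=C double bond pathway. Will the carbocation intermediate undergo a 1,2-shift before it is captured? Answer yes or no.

yes

The first-formed carbocation is secondary.
The adjacent cyclohexyl carbon already bears 2 other carbon substituents and has a hydrogen to migrate; after a 1,2-hydride shift from that carbon the positive charge sits on a tertiary centre.
Tertiary is more stable than secondary, so the shift occurs.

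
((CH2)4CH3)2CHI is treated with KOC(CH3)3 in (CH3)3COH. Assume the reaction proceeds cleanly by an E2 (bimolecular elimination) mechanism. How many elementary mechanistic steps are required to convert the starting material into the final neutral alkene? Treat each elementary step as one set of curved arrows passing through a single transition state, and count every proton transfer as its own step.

1

Step 1: The strong base (CH3)3CO⁻ removes a β-hydrogen; in the same concerted event the electrons of the breaking C–H bond form the new π(C=C) bond and the C–I σ-bond breaks, expelling I⁻. Anti-periplanar geometry; one transition state.
Total: 1 elementary step.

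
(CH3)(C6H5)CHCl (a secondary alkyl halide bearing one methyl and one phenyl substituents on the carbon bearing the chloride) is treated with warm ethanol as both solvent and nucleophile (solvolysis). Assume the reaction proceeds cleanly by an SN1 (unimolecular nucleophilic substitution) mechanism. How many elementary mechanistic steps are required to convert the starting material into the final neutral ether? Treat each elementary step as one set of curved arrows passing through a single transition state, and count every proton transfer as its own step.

3

Step 1: Unassisted departure of Cl⁻ (taking the C–Cl bonding pair) generates a secondary carbocation.
(No 1,2-shift: no single shift to an adjacent carbon would give a more stable cation.)
Step 2: A lone pair on the oxygen of CH3CH2OH attacks the carbocation, forming a new C–O σ-bond and an oxonium ion.
Step 3: Proton transfer from the O–H of the oxonium ion to a solvent molecule delivers the neutral ether.
Total: 3 elementary steps.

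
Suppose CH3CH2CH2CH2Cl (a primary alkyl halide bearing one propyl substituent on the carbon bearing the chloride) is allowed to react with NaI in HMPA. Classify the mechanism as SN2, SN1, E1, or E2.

Conditions: a primary substrate with a strong nucleophile in the polar aprotic solvent HMPA.
These conditions are the textbook signature of the SN2 pathway.
An unhindered substrate with a strong nucleophile in a polar aprotic solvent favours one-step backside displacement.

SN2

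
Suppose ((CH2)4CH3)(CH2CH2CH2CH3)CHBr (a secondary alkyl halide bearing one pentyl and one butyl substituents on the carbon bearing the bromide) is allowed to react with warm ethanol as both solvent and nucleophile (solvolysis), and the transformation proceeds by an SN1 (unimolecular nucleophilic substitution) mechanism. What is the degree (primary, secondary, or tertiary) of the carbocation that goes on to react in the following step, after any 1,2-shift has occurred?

Step 1: Ionisation: the C–Br σ-bond cleaves heterolytically; both bonding electrons depart with Br⁻, leaving a secondary carbocation at the α-carbon.
No single 1,2-shift to an adjacent carbon would give a more-substituted cation, so no rearrangement occurs.

secondary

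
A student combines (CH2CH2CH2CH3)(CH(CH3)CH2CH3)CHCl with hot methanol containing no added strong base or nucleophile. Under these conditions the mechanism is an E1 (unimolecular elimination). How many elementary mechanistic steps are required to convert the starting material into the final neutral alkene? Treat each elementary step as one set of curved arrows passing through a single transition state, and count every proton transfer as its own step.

Step 1: Unassisted departure of Cl⁻ (taking the C–Cl bonding pair) generates a secondary carbocation.
Step 2: A hydride (H with its bonding pair) migrates from the adjacent sec-butyl carbon to the cationic centre — a 1,2-hydride shift — upgrading the secondary cation to a tertiary one.
Step 3: A methanol molecule (solvent) deprotonates a β-carbon; as the C–H bond breaks, those electrons form the new alkene π bond.
Total: 3 elementary steps.

3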